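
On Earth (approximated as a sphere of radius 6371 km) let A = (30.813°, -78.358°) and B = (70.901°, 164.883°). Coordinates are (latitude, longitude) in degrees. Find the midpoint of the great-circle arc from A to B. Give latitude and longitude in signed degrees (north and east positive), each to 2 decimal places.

Central angle δ = 1.2052 rad. Interpolating on the sphere with fraction f = 0.5:
P = [sin((1−f)δ)·A + sin(fδ)·B] / sin δ = 0.6069·A + 0.6069·B in Cartesian coordinates,
giving P = (-0.0865, -0.4587, 0.8844), i.e. latitude 62.17°, longitude -100.68°.

62.17°, -100.68°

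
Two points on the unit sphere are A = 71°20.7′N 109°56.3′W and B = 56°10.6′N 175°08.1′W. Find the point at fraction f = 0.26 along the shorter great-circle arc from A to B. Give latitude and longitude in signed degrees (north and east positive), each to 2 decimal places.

70.44°, -134.16°

Central angle δ = 0.5320 rad. Interpolating on the sphere with fraction f = 0.26:
P = [sin((1−f)δ)·A + sin(fδ)·B] / sin δ = 0.7562·A + 0.2718·B in Cartesian coordinates,
giving P = (-0.2332, -0.2402, 0.9423), i.e. latitude 70.44°, longitude -134.16°.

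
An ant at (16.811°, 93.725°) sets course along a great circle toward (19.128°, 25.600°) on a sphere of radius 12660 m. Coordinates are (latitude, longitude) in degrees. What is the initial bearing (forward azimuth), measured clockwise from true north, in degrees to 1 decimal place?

Δλ = -68.125° = -1.1890 rad.
y = sin Δλ · cos φ₂ = (-0.9280)(0.9448) = -0.8768
x = cos φ₁ sin φ₂ − sin φ₁ cos φ₂ cos Δλ = (0.9573)(0.3277) − (0.2892)(0.9448)(0.3726) = 0.2119
θ = atan2(y, x) = -76.41°; adding 360° gives 283.6°.

283.6°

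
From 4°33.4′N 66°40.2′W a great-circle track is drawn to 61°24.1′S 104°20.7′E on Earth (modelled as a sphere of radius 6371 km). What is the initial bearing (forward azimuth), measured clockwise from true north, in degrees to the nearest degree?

175°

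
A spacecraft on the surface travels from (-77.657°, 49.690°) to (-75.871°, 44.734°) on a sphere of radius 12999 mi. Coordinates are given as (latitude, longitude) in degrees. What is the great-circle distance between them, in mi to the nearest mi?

480 mi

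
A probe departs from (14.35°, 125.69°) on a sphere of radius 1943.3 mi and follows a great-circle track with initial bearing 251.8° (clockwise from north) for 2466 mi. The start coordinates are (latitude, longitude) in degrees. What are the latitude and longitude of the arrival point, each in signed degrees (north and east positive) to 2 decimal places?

Angular distance δ = d/R = 2466/1943.3 = 1.26898 rad; initial bearing θ = 4.3947 rad.
sin φ₂ = sin φ₁ cos δ + cos φ₁ sin δ cos θ = (0.2478)(0.2973) + (0.9688)(0.9548)(-0.3123) = -0.2152, so φ₂ = -12.43°.
Δλ = atan2(sin θ sin δ cos φ₁, cos δ − sin φ₁ sin φ₂) = atan2(-0.8787, 0.3506) = -68.248°.
λ₂ = 125.690° − 68.248° = 57.44°.

-12.43°, 57.44°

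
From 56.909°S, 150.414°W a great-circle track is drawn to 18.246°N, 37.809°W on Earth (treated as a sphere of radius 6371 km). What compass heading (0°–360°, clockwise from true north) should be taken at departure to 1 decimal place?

98.7°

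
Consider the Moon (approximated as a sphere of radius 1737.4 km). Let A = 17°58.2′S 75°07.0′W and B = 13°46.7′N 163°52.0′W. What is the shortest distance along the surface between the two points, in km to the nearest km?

In radians: φ₁ = -0.3136, φ₂ = 0.2405, Δλ = -88.750° = -1.5490 rad.
Haversine: a = sin²(Δφ/2) + cos φ₁ cos φ₂ sin²(Δλ/2) = 0.0748 + (0.9512)(0.9712)(0.4891) = 0.52666.
Central angle c = 2·arcsin(√a) = 1.62415 rad.
Distance = R·c = 1737.4 × 1.6241 ≈ 2822 km.

2822 km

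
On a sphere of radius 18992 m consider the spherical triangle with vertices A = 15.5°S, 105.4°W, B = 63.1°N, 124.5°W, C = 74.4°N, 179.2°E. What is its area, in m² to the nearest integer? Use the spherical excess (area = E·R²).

42779859 m²

Side lengths (central angles): a = 0.3859, b = 1.7641, c = 1.3963 rad; semiperimeter s = 1.7731.
By l'Huilier's theorem, tan(E/4) = √[tan(s/2) tan((s−a)/2) tan((s−b)/2) tan((s−c)/2)], giving spherical excess E = 0.1186 rad.
Area = E·R² = 0.1186 × (18992)² ≈ 42779859 m².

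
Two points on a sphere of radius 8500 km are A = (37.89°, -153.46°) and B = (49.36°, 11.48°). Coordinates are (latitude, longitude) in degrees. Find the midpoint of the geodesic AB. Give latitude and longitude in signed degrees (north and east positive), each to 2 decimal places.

80.37°, -106.90°

Central angle δ = 1.6011 rad. Interpolating on the sphere with fraction f = 0.5:
P = [sin((1−f)δ)·A + sin(fδ)·B] / sin δ = 0.7181·A + 0.7181·B in Cartesian coordinates,
giving P = (-0.0487, -0.1601, 0.9859), i.e. latitude 80.37°, longitude -106.90°.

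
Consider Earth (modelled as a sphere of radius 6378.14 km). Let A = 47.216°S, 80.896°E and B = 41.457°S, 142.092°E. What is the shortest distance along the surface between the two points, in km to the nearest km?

In radians: φ₁ = -0.8241, φ₂ = -0.7236, Δλ = 61.196° = 1.0681 rad.
cos c = sin φ₁ sin φ₂ + cos φ₁ cos φ₂ cos Δλ = (-0.7339)(-0.6621) + (0.6792)(0.7495)(0.4818) = 0.73117,
so c = arccos(0.73117) = 0.75076 rad.
Distance = R·c = 6378.14 × 0.7508 ≈ 4788 km.

4788 km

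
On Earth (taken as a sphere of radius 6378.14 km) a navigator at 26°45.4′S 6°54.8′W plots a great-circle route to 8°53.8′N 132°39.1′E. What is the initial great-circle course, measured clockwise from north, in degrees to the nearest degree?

107°

Δλ = 139.565° = 2.4359 rad.
y = sin Δλ · cos φ₂ = (0.6486)(0.9880) = 0.6408
x = cos φ₁ sin φ₂ − sin φ₁ cos φ₂ cos Δλ = (0.8929)(0.1547) − (-0.4502)(0.9880)(-0.7611) = -0.2005
θ = atan2(y, x) = 107.37°, so the bearing is 107°.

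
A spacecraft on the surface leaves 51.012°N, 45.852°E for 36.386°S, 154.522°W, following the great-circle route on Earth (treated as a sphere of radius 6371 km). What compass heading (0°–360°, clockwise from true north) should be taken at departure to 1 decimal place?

Δλ = 159.626° = 2.7860 rad.
y = sin Δλ · cos φ₂ = (0.3481)(0.8050) = 0.2803
x = cos φ₁ sin φ₂ − sin φ₁ cos φ₂ cos Δλ = (0.6292)(-0.5932) − (0.7773)(0.8050)(-0.9374) = 0.2134
θ = atan2(y, x) = 52.72°, so the bearing is 52.7°.

52.7°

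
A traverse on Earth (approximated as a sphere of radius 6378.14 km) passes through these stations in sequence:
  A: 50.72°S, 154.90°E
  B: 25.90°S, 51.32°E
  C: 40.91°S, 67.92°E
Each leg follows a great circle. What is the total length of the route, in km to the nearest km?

10972 km

Leg A→B: central angle 1.3650 rad, distance 8705.9 km.
Leg B→C: central angle 0.3553 rad, distance 2266.1 km.
Total: 8705.9 + 2266.1 ≈ 10972 km.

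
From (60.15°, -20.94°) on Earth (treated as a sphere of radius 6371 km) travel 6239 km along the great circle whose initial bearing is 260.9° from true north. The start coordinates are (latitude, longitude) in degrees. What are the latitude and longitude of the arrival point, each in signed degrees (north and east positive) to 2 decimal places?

Angular distance δ = d/R = 6239/6371 = 0.97928 rad; initial bearing θ = 4.5536 rad.
sin φ₂ = sin φ₁ cos δ + cos φ₁ sin δ cos θ = (0.8673)(0.5576) + (0.4977)(0.8301)(-0.1582) = 0.4183, so φ₂ = 24.73°.
Δλ = atan2(sin θ sin δ cos φ₁, cos δ − sin φ₁ sin φ₂) = atan2(-0.4080, 0.1948) = -64.474°.
λ₂ = -20.940° − 64.474° = -85.41°.

24.73°, -85.41°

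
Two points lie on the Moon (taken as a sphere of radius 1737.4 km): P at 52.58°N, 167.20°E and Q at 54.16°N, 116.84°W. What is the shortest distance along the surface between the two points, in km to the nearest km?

With latitudes φ₁ = 52.580°, φ₂ = 54.160° and longitude difference Δλ = 75.960°:
cos c = sin φ₁ sin φ₂ + cos φ₁ cos φ₂ cos Δλ = (0.7942)(0.8107) + (0.6077)(0.5855)(0.2426) = 0.73014,
so c = arccos(0.73014) = 0.75227 rad.
Distance = R·c = 1737.4 × 0.7523 ≈ 1307 km.

1307 km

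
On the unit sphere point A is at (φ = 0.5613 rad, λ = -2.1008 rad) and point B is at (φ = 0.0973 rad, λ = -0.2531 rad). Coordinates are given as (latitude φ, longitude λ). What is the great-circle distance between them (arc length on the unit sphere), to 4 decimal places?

1.7504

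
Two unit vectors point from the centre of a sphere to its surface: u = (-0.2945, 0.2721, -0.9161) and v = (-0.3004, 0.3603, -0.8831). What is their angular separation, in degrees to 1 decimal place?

5.4°

u·v = 0.9955; |u| = 1.0000, |v| = 1.0000.
cos θ = (u·v)/(|u||v|) = 0.9955, so θ = 5.4°.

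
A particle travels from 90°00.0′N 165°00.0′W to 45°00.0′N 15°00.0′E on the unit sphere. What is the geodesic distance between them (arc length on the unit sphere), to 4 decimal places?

Let φ₁ = 1.5708 rad, φ₂ = 0.7854 rad, and Δλ = -3.1416 rad.
cos c = sin φ₁ sin φ₂ + cos φ₁ cos φ₂ cos Δλ = (1.0000)(0.7071) + (0.0000)(0.7071)(-1.0000) = 0.70711,
so c = arccos(0.70711) = 0.78540 rad.
On the unit sphere the arc length equals the central angle: 0.7854.

0.7854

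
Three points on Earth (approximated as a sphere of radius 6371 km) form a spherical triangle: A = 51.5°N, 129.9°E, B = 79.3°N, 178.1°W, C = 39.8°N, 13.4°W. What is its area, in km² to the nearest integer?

12127508 km²

Side lengths (central angles): a = 1.0571, b = 1.4530, c = 0.5732 rad; semiperimeter s = 1.5417.
By l'Huilier's theorem, tan(E/4) = √[tan(s/2) tan((s−a)/2) tan((s−b)/2) tan((s−c)/2)], giving spherical excess E = 0.2988 rad.
Area = E·R² = 0.2988 × (6371)² ≈ 12127508 km².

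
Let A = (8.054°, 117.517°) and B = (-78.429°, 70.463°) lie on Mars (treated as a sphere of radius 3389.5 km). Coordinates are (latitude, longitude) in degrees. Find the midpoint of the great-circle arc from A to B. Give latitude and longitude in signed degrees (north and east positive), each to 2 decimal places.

-36.46°, 110.09°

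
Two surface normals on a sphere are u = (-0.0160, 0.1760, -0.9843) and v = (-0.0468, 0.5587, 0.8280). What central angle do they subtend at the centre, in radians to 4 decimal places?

u·v = -0.7159; |u| = 1.0000, |v| = 1.0000.
cos θ = (u·v)/(|u||v|) = -0.7159, so θ = 2.3687 rad.

2.3687 rad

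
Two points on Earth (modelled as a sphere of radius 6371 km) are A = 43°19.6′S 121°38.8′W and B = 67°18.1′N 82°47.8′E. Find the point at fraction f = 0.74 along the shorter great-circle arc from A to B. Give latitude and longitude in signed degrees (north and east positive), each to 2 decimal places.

63.61°, -167.78°

Central angle δ = 2.6650 rad. Interpolating on the sphere with fraction f = 0.74:
P = [sin((1−f)δ)·A + sin(fδ)·B] / sin δ = 1.3924·A + 2.0066·B in Cartesian coordinates,
giving P = (-0.4344, -0.0941, 0.8958), i.e. latitude 63.61°, longitude -167.78°.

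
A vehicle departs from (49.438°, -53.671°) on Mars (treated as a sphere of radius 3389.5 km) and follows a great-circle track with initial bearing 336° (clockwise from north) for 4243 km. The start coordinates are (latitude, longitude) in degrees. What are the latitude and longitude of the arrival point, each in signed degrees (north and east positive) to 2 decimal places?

Angular distance δ = d/R = 4243/3389.5 = 1.25181 rad; initial bearing θ = 5.8643 rad.
sin φ₂ = sin φ₁ cos δ + cos φ₁ sin δ cos θ = (0.7597)(0.3136) + (0.6503)(0.9496)(0.9135) = 0.8023, so φ₂ = 53.35°.
Δλ = atan2(sin θ sin δ cos φ₁, cos δ − sin φ₁ sin φ₂) = atan2(-0.2511, -0.2959) = -139.679°.
λ₂ = -53.671° − 139.679° = -193.35° → 166.65° after wrapping to (−180°, 180°].

53.35°, 166.65°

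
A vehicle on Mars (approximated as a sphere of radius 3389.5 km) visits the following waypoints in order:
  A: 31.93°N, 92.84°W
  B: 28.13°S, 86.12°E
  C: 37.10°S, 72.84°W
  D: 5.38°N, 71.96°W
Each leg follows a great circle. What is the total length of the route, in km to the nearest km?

Leg A→B: central angle 3.0734 rad, distance 10417.4 km.
Leg B→C: central angle 1.9520 rad, distance 6616.5 km.
Leg C→D: central angle 0.7416 rad, distance 2513.5 km.
Total: 10417.4 + 6616.5 + 2513.5 ≈ 19547 km.

19547 km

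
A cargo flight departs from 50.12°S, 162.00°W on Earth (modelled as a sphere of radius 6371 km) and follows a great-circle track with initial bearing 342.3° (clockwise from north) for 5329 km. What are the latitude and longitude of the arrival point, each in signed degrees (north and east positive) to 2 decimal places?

-3.49°, -175.07°

Angular distance δ = d/R = 5329/6371 = 0.83645 rad; initial bearing θ = 5.9743 rad.
sin φ₂ = sin φ₁ cos δ + cos φ₁ sin δ cos θ = (-0.7674)(0.6701) + (0.6412)(0.7423)(0.9527) = -0.0608, so φ₂ = -3.49°.
Δλ = atan2(sin θ sin δ cos φ₁, cos δ − sin φ₁ sin φ₂) = atan2(-0.1447, 0.6234) = -13.067°.
λ₂ = -162.000° − 13.067° = -175.07°.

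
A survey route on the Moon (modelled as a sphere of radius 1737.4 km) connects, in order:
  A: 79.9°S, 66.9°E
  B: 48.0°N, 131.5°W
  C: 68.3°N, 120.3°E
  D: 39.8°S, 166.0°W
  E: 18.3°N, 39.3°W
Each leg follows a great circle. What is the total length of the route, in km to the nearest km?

Leg A→B: central angle 2.5736 rad, distance 4471.3 km.
Leg B→C: central angle 0.9107 rad, distance 1582.2 km.
Leg C→D: central angle 2.1118 rad, distance 3669.1 km.
Leg D→E: central angle 2.2613 rad, distance 3928.8 km.
Total: 4471.3 + 1582.2 + 3669.1 + 3928.8 ≈ 13651 km.

13651 km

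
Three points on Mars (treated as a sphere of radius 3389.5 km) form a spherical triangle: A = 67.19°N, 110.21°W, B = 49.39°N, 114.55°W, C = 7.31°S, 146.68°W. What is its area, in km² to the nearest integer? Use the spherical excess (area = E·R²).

1244172 km²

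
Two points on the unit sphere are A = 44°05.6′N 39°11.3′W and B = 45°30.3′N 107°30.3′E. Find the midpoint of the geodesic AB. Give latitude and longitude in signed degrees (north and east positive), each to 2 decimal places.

73.89°, 31.82°

Central angle δ = 1.4951 rad. Interpolating on the sphere with fraction f = 0.5:
P = [sin((1−f)δ)·A + sin(fδ)·B] / sin δ = 0.6818·A + 0.6818·B in Cartesian coordinates,
giving P = (0.2358, 0.1463, 0.9607), i.e. latitude 73.89°, longitude 31.82°.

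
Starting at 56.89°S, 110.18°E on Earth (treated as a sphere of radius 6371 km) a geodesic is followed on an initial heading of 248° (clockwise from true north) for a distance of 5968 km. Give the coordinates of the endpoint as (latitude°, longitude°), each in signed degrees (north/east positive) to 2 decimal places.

-41.38°, 25.60°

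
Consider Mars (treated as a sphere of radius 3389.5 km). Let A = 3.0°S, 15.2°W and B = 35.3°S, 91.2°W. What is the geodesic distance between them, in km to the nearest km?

4547 km

In radians: φ₁ = -0.0524, φ₂ = -0.6161, Δλ = -76.000° = -1.3265 rad.
Haversine: a = sin²(Δφ/2) + cos φ₁ cos φ₂ sin²(Δλ/2) = 0.0774 + (0.9986)(0.8161)(0.3790) = 0.38629.
Central angle c = 2·arcsin(√a) = 1.34138 rad.
Distance = R·c = 3389.5 × 1.3414 ≈ 4547 km.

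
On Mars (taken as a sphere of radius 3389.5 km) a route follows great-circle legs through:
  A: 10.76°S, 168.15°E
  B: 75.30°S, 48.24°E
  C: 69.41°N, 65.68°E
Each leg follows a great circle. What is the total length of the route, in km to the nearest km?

Leg A→B: central angle 1.5145 rad, distance 5133.4 km.
Leg B→C: central angle 2.5328 rad, distance 8584.9 km.
Total: 5133.4 + 8584.9 ≈ 13718 km.

13718 km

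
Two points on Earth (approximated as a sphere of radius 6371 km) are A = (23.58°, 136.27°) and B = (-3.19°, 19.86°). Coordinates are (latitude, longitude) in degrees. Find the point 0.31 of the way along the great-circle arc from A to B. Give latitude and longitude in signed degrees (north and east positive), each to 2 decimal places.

23.56°, 97.11°

Central angle δ = 2.0145 rad. Interpolating on the sphere with fraction f = 0.31:
P = [sin((1−f)δ)·A + sin(fδ)·B] / sin δ = 1.0892·A + 0.6474·B in Cartesian coordinates,
giving P = (-0.1134, 0.9096, 0.3997), i.e. latitude 23.56°, longitude 97.11°.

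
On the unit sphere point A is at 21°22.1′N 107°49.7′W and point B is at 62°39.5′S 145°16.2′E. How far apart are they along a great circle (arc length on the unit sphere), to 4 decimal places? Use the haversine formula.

Let φ₁ = 0.3729 rad, φ₂ = -1.0936 rad, and Δλ = -1.8658 rad.
Haversine: a = sin²(Δφ/2) + cos φ₁ cos φ₂ sin²(Δλ/2) = 0.4480 + (0.9313)(0.4593)(0.6454) = 0.72400.
Central angle c = 2·arcsin(√a) = 2.03533 rad.
On the unit sphere the arc length equals the central angle: 2.0353.

2.0353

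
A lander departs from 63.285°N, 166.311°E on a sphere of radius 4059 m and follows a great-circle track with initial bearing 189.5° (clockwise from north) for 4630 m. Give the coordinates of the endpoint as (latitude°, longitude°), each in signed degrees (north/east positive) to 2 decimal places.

-1.75°, 157.68°

Angular distance δ = d/R = 4630/4059 = 1.14068 rad; initial bearing θ = 3.3074 rad.
sin φ₂ = sin φ₁ cos δ + cos φ₁ sin δ cos θ = (0.8933)(0.4170) + (0.4496)(0.9089)(-0.9863) = -0.0305, so φ₂ = -1.75°.
Δλ = atan2(sin θ sin δ cos φ₁, cos δ − sin φ₁ sin φ₂) = atan2(-0.0674, 0.4443) = -8.632°.
λ₂ = 166.311° − 8.632° = 157.68°.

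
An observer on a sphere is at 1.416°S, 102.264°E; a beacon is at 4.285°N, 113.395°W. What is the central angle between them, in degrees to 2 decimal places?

Let φ₁ = -0.0247 rad, φ₂ = 0.0748 rad, and Δλ = 2.5192 rad.
Haversine: a = sin²(Δφ/2) + cos φ₁ cos φ₂ sin²(Δλ/2) = 0.0025 + (0.9997)(0.9972)(0.9063) = 0.90591.
Central angle c = 2·arcsin(√a) = 2.51807 rad.
So the angular separation is 144.27°.

144.27°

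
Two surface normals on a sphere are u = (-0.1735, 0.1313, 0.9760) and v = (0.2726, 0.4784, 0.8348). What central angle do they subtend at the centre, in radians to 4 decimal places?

u·v = 0.8303; |u| = 1.0000, |v| = 1.0000.
cos θ = (u·v)/(|u||v|) = 0.8303, so θ = 0.5912 rad.

0.5912 rad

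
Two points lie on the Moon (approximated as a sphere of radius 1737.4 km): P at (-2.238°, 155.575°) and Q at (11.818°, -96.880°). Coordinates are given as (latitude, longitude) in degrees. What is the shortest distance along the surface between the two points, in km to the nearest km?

Let φ₁ = -0.0391 rad, φ₂ = 0.2063 rad, and Δλ = 1.8770 rad.
cos c = sin φ₁ sin φ₂ + cos φ₁ cos φ₂ cos Δλ = (-0.0391)(0.2048) + (0.9992)(0.9788)(-0.3015) = -0.30284,
so c = arccos(-0.30284) = 1.87846 rad.
Distance = R·c = 1737.4 × 1.8785 ≈ 3264 km.

3264 km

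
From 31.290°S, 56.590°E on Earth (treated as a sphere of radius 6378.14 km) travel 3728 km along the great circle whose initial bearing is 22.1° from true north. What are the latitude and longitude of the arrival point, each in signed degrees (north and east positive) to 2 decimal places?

0.21°, 68.57°

Angular distance δ = d/R = 3728/6378.14 = 0.58450 rad; initial bearing θ = 0.3857 rad.
sin φ₂ = sin φ₁ cos δ + cos φ₁ sin δ cos θ = (-0.5194)(0.8340) + (0.8545)(0.5518)(0.9265) = 0.0037, so φ₂ = 0.21°.
Δλ = atan2(sin θ sin δ cos φ₁, cos δ − sin φ₁ sin φ₂) = atan2(0.1774, 0.8359) = 11.981°.
λ₂ = 56.590° + 11.981° = 68.57°.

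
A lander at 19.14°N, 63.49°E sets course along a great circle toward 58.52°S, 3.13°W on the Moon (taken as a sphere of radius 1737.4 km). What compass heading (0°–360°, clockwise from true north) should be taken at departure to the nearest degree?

209°

With φ₁ = 0.3341, φ₂ = -1.0214, Δλ = -1.1627 rad, the forward-azimuth formula gives
θ = atan2( sin Δλ cos φ₂ , cos φ₁ sin φ₂ − sin φ₁ cos φ₂ cos Δλ ) = atan2(-0.4793, -0.8736) = -151.25°.
Adding 360° brings this into [0°, 360°): 209°.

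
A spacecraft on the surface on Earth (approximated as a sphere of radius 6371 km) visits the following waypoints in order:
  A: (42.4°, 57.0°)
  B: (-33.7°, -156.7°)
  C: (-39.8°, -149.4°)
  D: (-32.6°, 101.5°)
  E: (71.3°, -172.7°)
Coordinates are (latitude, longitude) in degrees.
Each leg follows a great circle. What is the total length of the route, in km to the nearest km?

40303 km

Leg A→B: central angle 2.6578 rad, distance 16933.1 km.
Leg B→C: central angle 0.1474 rad, distance 939.1 km.
Leg C→D: central angle 1.4373 rad, distance 9157.1 km.
Leg D→E: central angle 2.0835 rad, distance 13274.1 km.
Total: 16933.1 + 939.1 + 9157.1 + 13274.1 ≈ 40303 km.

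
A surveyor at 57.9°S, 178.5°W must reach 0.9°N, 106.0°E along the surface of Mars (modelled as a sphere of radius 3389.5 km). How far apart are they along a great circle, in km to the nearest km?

Let φ₁ = -1.0105 rad, φ₂ = 0.0157 rad, and Δλ = -1.3177 rad.
cos c = sin φ₁ sin φ₂ + cos φ₁ cos φ₂ cos Δλ = (-0.8471)(0.0157) + (0.5314)(0.9999)(0.2504) = 0.11973,
so c = arccos(0.11973) = 1.45078 rad.
Distance = R·c = 3389.5 × 1.4508 ≈ 4917 km.

4917 km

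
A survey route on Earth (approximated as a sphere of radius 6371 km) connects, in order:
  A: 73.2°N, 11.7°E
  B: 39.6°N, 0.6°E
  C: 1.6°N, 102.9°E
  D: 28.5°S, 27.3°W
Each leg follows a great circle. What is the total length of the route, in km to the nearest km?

Leg A→B: central angle 0.5939 rad, distance 3783.8 km.
Leg B→C: central angle 1.7176 rad, distance 10942.9 km.
Leg C→D: central angle 2.1899 rad, distance 13952.1 km.
Total: 3783.8 + 10942.9 + 13952.1 ≈ 28679 km.

28679 km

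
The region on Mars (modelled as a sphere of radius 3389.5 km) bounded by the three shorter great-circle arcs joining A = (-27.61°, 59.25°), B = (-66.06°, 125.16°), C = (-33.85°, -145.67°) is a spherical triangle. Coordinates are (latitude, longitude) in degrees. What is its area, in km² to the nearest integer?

762447 km²

Side lengths (central angles): a = 1.0310, b = 1.9924, c = 0.9639 rad; semiperimeter s = 1.9936.
By l'Huilier's theorem, tan(E/4) = √[tan(s/2) tan((s−a)/2) tan((s−b)/2) tan((s−c)/2)], giving spherical excess E = 0.0664 rad.
Area = E·R² = 0.0664 × (3389.5)² ≈ 762447 km².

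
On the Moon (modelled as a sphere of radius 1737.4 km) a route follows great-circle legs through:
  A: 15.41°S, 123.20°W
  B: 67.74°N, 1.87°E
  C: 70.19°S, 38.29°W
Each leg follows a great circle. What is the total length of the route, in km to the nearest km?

7814 km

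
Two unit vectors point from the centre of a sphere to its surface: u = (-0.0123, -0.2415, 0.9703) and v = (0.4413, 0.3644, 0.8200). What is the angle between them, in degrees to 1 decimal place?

45.4°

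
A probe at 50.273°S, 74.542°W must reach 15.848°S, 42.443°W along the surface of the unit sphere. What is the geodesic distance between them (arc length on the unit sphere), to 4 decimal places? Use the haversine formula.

With latitudes φ₁ = -50.273°, φ₂ = -15.848° and longitude difference Δλ = 32.099°:
Haversine: a = sin²(Δφ/2) + cos φ₁ cos φ₂ sin²(Δλ/2) = 0.0876 + (0.6391)(0.9620)(0.0764) = 0.13456.
Central angle c = 2·arcsin(√a) = 0.75119 rad.
On the unit sphere the arc length equals the central angle: 0.7512.

0.7512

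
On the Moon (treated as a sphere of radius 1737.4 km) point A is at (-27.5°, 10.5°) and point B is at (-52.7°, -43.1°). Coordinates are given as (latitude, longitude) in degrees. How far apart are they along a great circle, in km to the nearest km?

With latitudes φ₁ = -27.500°, φ₂ = -52.700° and longitude difference Δλ = -53.600°:
cos c = sin φ₁ sin φ₂ + cos φ₁ cos φ₂ cos Δλ = (-0.4617)(-0.7955) + (0.8870)(0.6060)(0.5934) = 0.68628,
so c = arccos(0.68628) = 0.81443 rad.
Distance = R·c = 1737.4 × 0.8144 ≈ 1415 km.

1415 km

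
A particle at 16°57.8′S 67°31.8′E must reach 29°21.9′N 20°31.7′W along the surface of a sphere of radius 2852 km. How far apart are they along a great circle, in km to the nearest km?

In radians: φ₁ = -0.2961, φ₂ = 0.5125, Δλ = -88.058° = -1.5369 rad.
cos c = sin φ₁ sin φ₂ + cos φ₁ cos φ₂ cos Δλ = (-0.2918)(0.4904) + (0.9565)(0.8715)(0.0339) = -0.11483,
so c = arccos(-0.11483) = 1.68588 rad.
Distance = R·c = 2852 × 1.6859 ≈ 4808 km.

4808 km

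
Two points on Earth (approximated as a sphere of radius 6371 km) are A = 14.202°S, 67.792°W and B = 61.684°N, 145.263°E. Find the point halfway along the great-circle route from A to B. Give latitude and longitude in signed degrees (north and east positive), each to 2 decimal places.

The central angle between A and B is δ = 2.2160 rad.
With f = 0.5, the slerp weights are sin((1−f)δ)/sin δ = 1.1200 and sin(fδ)/sin δ = 1.1200.
Weighted sum of the unit vectors: (1.1200)·(0.3664,-0.8975,-0.2453) + (1.1200)·(-0.3898,0.2703,0.8803) = (-0.0262, -0.7025, 0.7112).
Converting back: φ = atan2(z, √(x²+y²)) = 45.33°, λ = atan2(y, x) = -92.13°.

45.33°, -92.13°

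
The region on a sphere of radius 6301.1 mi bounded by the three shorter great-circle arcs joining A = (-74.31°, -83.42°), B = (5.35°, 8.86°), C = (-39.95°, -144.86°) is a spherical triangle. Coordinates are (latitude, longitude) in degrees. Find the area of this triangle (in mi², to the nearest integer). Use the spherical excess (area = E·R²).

15241552 mi²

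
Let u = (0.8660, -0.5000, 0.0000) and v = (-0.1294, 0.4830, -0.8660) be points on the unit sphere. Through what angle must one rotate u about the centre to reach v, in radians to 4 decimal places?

1.9322 rad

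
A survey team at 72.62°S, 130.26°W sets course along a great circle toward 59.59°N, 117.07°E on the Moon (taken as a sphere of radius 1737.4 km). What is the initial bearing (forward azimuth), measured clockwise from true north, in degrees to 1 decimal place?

278.7°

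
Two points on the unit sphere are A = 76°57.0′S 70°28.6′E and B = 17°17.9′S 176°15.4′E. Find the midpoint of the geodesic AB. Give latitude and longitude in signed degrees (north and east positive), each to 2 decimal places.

-54.13°, 162.59°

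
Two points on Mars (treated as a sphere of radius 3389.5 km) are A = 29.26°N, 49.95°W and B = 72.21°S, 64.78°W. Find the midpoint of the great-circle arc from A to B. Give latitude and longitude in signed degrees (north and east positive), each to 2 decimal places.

Central angle δ = 1.7801 rad. Interpolating on the sphere with fraction f = 0.5:
P = [sin((1−f)δ)·A + sin(fδ)·B] / sin δ = 0.7944·A + 0.7944·B in Cartesian coordinates,
giving P = (0.5494, -0.7501, -0.3681), i.e. latitude -21.60°, longitude -53.78°.

-21.60°, -53.78°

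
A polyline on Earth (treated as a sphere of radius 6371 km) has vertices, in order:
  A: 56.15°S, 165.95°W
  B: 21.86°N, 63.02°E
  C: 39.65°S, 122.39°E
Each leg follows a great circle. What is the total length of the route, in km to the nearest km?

23703 km

Leg A→B: central angle 2.2765 rad, distance 14503.8 km.
Leg B→C: central angle 1.4440 rad, distance 9199.5 km.
Total: 14503.8 + 9199.5 ≈ 23703 km.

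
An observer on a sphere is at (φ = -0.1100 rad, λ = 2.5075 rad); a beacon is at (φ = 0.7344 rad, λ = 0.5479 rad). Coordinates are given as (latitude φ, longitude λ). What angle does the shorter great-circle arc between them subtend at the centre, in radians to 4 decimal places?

1.9318 rad

In radians: φ₁ = -0.1100, φ₂ = 0.7344, Δλ = -112.277° = -1.9596 rad.
Haversine: a = sin²(Δφ/2) + cos φ₁ cos φ₂ sin²(Δλ/2) = 0.1679 + (0.9940)(0.7422)(0.6895) = 0.67662.
Central angle c = 2·arcsin(√a) = 1.93182 rad.
So the angular separation is 1.9318 rad.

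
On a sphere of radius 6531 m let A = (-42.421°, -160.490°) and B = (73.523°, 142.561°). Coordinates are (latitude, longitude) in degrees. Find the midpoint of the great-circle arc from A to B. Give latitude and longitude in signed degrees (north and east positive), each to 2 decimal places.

17.11°, -175.40°

The central angle between A and B is δ = 2.1326 rad.
With f = 0.5, the slerp weights are sin((1−f)δ)/sin δ = 1.0344 and sin(fδ)/sin δ = 1.0344.
Weighted sum of the unit vectors: (1.0344)·(-0.6958,-0.2465,-0.6746) + (1.0344)·(-0.2252,0.1724,0.9589) = (-0.9527, -0.0767, 0.2941).
Converting back: φ = atan2(z, √(x²+y²)) = 17.11°, λ = atan2(y, x) = -175.40°.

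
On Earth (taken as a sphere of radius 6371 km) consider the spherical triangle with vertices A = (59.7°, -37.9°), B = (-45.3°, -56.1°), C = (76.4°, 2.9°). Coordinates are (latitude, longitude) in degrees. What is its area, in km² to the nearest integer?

Side lengths (central angles): a = 2.2214, b = 0.3791, c = 1.8510 rad; semiperimeter s = 2.2258.
By l'Huilier's theorem, tan(E/4) = √[tan(s/2) tan((s−a)/2) tan((s−b)/2) tan((s−c)/2)], giving spherical excess E = 0.1331 rad.
Area = E·R² = 0.1331 × (6371)² ≈ 5403219 km².

5403219 km²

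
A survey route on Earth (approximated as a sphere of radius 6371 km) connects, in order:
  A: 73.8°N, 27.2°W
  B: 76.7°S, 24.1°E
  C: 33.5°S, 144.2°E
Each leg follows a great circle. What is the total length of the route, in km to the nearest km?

Leg A→B: central angle 2.6779 rad, distance 17060.9 km.
Leg B→C: central angle 1.1142 rad, distance 7098.4 km.
Total: 17060.9 + 7098.4 ≈ 24159 km.

24159 km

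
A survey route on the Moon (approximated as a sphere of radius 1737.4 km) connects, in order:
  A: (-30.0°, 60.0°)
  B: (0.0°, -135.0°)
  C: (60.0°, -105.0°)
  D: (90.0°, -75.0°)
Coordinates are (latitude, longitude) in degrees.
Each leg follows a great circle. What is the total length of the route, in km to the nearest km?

Leg A→B: central angle 2.5617 rad, distance 4450.7 km.
Leg B→C: central angle 1.1230 rad, distance 1951.0 km.
Leg C→D: central angle 0.5236 rad, distance 909.7 km.
Total: 4450.7 + 1951.0 + 909.7 ≈ 7311 km.

7311 km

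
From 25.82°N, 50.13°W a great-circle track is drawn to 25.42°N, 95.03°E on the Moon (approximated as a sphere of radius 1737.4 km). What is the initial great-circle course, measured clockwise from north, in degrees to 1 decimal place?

Δλ = 145.160° = 2.5335 rad.
y = sin Δλ · cos φ₂ = (0.5713)(0.9032) = 0.5160
x = cos φ₁ sin φ₂ − sin φ₁ cos φ₂ cos Δλ = (0.9002)(0.4293) − (0.4355)(0.9032)(-0.8208) = 0.7093
θ = atan2(y, x) = 36.04°, so the bearing is 36.0°.

36.0°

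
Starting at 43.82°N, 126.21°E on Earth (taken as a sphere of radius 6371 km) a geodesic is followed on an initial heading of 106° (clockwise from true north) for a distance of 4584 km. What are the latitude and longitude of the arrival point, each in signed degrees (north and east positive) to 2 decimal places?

22.94°, 169.67°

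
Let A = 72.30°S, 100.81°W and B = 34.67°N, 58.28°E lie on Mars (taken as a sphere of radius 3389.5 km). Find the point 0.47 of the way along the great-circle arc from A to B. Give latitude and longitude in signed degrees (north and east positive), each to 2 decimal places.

-39.10°, 45.95°

Central angle δ = 2.4583 rad. Interpolating on the sphere with fraction f = 0.47:
P = [sin((1−f)δ)·A + sin(fδ)·B] / sin δ = 1.5274·A + 1.4492·B in Cartesian coordinates,
giving P = (0.5396, 0.5577, -0.6307), i.e. latitude -39.10°, longitude 45.95°.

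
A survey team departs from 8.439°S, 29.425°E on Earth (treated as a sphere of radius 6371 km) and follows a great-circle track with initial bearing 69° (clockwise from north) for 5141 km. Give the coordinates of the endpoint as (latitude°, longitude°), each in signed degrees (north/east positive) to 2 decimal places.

8.89°, 72.46°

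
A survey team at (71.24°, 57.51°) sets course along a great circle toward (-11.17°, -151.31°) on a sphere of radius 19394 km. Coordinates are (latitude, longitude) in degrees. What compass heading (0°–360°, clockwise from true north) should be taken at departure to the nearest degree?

32°

With φ₁ = 1.2434, φ₂ = -0.1950, Δλ = 2.6386 rad, the forward-azimuth formula gives
θ = atan2( sin Δλ cos φ₂ , cos φ₁ sin φ₂ − sin φ₁ cos φ₂ cos Δλ ) = atan2(0.4729, 0.7516) = 32.18°.
So the initial bearing is 32°.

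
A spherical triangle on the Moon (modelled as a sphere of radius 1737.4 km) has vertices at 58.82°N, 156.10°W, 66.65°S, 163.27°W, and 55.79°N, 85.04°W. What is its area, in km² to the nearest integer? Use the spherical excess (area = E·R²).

4168074 km²

Side lengths (central angles): a = 2.3657, b = 0.6402, c = 2.1918 rad; semiperimeter s = 2.5989.
By l'Huilier's theorem, tan(E/4) = √[tan(s/2) tan((s−a)/2) tan((s−b)/2) tan((s−c)/2)], giving spherical excess E = 1.3808 rad.
Area = E·R² = 1.3808 × (1737.4)² ≈ 4168074 km².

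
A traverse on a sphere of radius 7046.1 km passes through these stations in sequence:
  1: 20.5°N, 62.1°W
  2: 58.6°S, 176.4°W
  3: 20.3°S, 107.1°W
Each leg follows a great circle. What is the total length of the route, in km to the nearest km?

22385 km

Leg 1→2: central angle 2.0941 rad, distance 14755.2 km.
Leg 2→3: central angle 1.0828 rad, distance 7629.6 km.
Total: 14755.2 + 7629.6 ≈ 22385 km.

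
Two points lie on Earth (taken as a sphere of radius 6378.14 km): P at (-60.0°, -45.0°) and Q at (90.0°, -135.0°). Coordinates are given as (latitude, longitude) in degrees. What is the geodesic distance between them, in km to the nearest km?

16698 km

In radians: φ₁ = -1.0472, φ₂ = 1.5708, Δλ = -90.000° = -1.5708 rad.
Haversine: a = sin²(Δφ/2) + cos φ₁ cos φ₂ sin²(Δλ/2) = 0.9330 + (0.5000)(0.0000)(0.5000) = 0.93301.
Central angle c = 2·arcsin(√a) = 2.61799 rad.
Distance = R·c = 6378.14 × 2.6180 ≈ 16698 km.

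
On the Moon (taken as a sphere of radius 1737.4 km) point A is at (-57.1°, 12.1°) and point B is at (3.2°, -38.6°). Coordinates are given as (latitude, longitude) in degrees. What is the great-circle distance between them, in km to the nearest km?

2206 km

With latitudes φ₁ = -57.100°, φ₂ = 3.200° and longitude difference Δλ = -50.700°:
cos c = sin φ₁ sin φ₂ + cos φ₁ cos φ₂ cos Δλ = (-0.8396)(0.0558) + (0.5432)(0.9984)(0.6334) = 0.29663,
so c = arccos(0.29663) = 1.26963 rad.
Distance = R·c = 1737.4 × 1.2696 ≈ 2206 km.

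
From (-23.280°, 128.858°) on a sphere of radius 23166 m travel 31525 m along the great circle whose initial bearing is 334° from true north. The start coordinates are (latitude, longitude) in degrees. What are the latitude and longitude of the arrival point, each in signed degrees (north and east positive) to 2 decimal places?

46.48°, 90.35°

Angular distance δ = d/R = 31525/23166 = 1.36083 rad; initial bearing θ = 5.8294 rad.
sin φ₂ = sin φ₁ cos δ + cos φ₁ sin δ cos θ = (-0.3952)(0.2084) + (0.9186)(0.9780)(0.8988) = 0.7251, so φ₂ = 46.48°.
Δλ = atan2(sin θ sin δ cos φ₁, cos δ − sin φ₁ sin φ₂) = atan2(-0.3938, 0.4950) = -38.506°.
λ₂ = 128.858° − 38.506° = 90.35°.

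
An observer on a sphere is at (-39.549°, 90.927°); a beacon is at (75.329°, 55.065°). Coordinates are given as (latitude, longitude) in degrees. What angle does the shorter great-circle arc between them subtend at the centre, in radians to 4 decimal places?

2.0462 rad

In radians: φ₁ = -0.6903, φ₂ = 1.3147, Δλ = -35.862° = -0.6259 rad.
Haversine: a = sin²(Δφ/2) + cos φ₁ cos φ₂ sin²(Δλ/2) = 0.7103 + (0.7711)(0.2533)(0.0948) = 0.72885.
Central angle c = 2·arcsin(√a) = 2.04621 rad.
So the angular separation is 2.0462 rad.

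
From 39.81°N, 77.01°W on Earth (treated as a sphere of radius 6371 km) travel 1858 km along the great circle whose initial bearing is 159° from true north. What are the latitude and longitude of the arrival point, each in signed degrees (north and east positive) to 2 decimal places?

24.02°, -70.53°

Angular distance δ = d/R = 1858/6371 = 0.29163 rad; initial bearing θ = 2.7751 rad.
sin φ₂ = sin φ₁ cos δ + cos φ₁ sin δ cos θ = (0.6402)(0.9578) + (0.7682)(0.2875)(-0.9336) = 0.4070, so φ₂ = 24.02°.
Δλ = atan2(sin θ sin δ cos φ₁, cos δ − sin φ₁ sin φ₂) = atan2(0.0792, 0.6972) = 6.477°.
λ₂ = -77.010° + 6.477° = -70.53°.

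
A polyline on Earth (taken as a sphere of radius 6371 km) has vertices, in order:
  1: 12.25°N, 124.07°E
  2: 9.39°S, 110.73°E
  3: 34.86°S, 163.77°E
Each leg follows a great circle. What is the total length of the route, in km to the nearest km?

8887 km

Leg 1→2: central angle 0.4429 rad, distance 2821.8 km.
Leg 2→3: central angle 0.9521 rad, distance 6065.6 km.
Total: 2821.8 + 6065.6 ≈ 8887 km.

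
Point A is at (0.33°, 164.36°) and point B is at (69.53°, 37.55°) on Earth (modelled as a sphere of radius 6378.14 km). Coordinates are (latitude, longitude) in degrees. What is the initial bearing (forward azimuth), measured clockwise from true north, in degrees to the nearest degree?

343°

Δλ = -126.810° = -2.2133 rad.
y = sin Δλ · cos φ₂ = (-0.8006)(0.3497) = -0.2800
x = cos φ₁ sin φ₂ − sin φ₁ cos φ₂ cos Δλ = (1.0000)(0.9369) − (0.0058)(0.3497)(-0.5992) = 0.9380
θ = atan2(y, x) = -16.62°; adding 360° gives 343°.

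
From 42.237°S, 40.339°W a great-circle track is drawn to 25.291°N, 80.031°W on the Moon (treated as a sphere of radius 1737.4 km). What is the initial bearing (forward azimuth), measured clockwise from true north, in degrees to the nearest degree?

324°

With φ₁ = -0.7372, φ₂ = 0.4414, Δλ = -0.6928 rad, the forward-azimuth formula gives
θ = atan2( sin Δλ cos φ₂ , cos φ₁ sin φ₂ − sin φ₁ cos φ₂ cos Δλ ) = atan2(-0.5774, 0.7840) = -36.37°.
Adding 360° brings this into [0°, 360°): 324°.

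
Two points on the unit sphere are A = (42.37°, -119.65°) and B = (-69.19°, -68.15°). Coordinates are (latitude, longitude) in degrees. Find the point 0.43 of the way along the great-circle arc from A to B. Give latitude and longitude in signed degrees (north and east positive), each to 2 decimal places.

-6.61°, -105.48°

Central angle δ = 2.0562 rad. Interpolating on the sphere with fraction f = 0.43:
P = [sin((1−f)δ)·A + sin(fδ)·B] / sin δ = 1.0419·A + 0.8744·B in Cartesian coordinates,
giving P = (-0.2652, -0.9573, -0.1152), i.e. latitude -6.61°, longitude -105.48°.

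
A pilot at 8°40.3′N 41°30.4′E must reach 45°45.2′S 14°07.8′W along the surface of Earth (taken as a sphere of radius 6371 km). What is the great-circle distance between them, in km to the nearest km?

8191 km

In radians: φ₁ = 0.1513, φ₂ = -0.7985, Δλ = -55.637° = -0.9710 rad.
cos c = sin φ₁ sin φ₂ + cos φ₁ cos φ₂ cos Δλ = (0.1508)(-0.7163) + (0.9886)(0.6977)(0.5644) = 0.28133,
so c = arccos(0.28133) = 1.28562 rad.
Distance = R·c = 6371 × 1.2856 ≈ 8191 km.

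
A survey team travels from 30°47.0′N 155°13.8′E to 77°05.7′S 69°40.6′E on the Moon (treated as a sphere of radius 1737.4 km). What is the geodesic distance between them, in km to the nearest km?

3607 km

With latitudes φ₁ = 30.783°, φ₂ = -77.095° and longitude difference Δλ = -85.553°:
cos c = sin φ₁ sin φ₂ + cos φ₁ cos φ₂ cos Δλ = (0.5118)(-0.9747) + (0.8591)(0.2233)(0.0775) = -0.48399,
so c = arccos(-0.48399) = 2.07601 rad.
Distance = R·c = 1737.4 × 2.0760 ≈ 3607 km.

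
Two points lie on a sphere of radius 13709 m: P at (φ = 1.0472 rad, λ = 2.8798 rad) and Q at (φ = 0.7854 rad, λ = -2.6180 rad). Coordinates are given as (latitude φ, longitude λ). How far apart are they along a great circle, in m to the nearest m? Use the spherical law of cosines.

With latitudes φ₁ = 60.000°, φ₂ = 45.000° and longitude difference Δλ = 44.999°:
cos c = sin φ₁ sin φ₂ + cos φ₁ cos φ₂ cos Δλ = (0.8660)(0.7071) + (0.5000)(0.7071)(0.7071) = 0.86238,
so c = arccos(0.86238) = 0.53085 rad.
Distance = R·c = 13709 × 0.5309 ≈ 7277 m.

7277 m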